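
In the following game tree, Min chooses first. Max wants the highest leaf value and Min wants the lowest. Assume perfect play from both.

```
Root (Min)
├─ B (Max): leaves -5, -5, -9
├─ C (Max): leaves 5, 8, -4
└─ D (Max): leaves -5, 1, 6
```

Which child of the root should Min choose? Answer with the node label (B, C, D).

B (Max): max(-5, -5, -9) = -5
C (Max): max(5, 8, -4) = 8
D (Max): max(-5, 1, 6) = 6
Root (Min): min(-5, 8, 6) = -5
Min picks the child with the lowest value: B (value -5).

B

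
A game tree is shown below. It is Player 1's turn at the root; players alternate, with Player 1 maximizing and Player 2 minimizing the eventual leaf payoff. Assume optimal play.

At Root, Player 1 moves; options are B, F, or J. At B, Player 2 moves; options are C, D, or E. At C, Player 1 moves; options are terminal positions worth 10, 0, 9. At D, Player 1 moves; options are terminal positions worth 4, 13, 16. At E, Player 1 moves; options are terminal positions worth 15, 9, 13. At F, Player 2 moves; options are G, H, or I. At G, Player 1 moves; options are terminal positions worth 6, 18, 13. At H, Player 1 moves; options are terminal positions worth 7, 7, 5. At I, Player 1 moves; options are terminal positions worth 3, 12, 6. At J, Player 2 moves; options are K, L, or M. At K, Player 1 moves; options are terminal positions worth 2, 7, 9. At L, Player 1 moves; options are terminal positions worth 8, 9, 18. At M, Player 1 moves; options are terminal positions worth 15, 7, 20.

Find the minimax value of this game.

10

C (Player 1): max(10, 0, 9) = 10
D (Player 1): max(4, 13, 16) = 16
E (Player 1): max(15, 9, 13) = 15
B (Player 2): min(10, 16, 15) = 10
G (Player 1): max(6, 18, 13) = 18
H (Player 1): max(7, 7, 5) = 7
I (Player 1): max(3, 12, 6) = 12
F (Player 2): min(18, 7, 12) = 7
K (Player 1): max(2, 7, 9) = 9
L (Player 1): max(8, 9, 18) = 18
M (Player 1): max(15, 7, 20) = 20
J (Player 2): min(9, 18, 20) = 9
Root (Player 1): max(10, 7, 9) = 10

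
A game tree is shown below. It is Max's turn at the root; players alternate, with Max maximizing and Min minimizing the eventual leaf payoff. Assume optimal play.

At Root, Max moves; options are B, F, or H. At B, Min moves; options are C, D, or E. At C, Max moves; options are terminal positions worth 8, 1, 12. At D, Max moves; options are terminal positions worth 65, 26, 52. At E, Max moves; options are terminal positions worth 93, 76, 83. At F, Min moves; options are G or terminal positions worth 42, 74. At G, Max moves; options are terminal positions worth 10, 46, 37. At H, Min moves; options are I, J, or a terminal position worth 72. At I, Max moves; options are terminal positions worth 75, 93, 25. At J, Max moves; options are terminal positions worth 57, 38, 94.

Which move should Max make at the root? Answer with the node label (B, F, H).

H

C (Max): max(8, 1, 12) = 12
D (Max): max(65, 26, 52) = 65
E (Max): max(93, 76, 83) = 93
B (Min): min(12, 65, 93) = 12
G (Max): max(10, 46, 37) = 46
F (Min): min(46, 42, 74) = 42
I (Max): max(75, 93, 25) = 93
J (Max): max(57, 38, 94) = 94
H (Min): min(93, 94, 72) = 72
Root (Max): max(12, 42, 72) = 72
Max picks the child with the highest value: H (value 72).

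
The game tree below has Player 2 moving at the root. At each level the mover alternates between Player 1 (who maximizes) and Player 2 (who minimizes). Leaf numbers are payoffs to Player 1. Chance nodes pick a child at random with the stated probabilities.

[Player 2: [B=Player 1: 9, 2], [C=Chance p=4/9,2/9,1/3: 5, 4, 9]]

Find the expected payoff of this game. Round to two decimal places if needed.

B (Player 1): max(9, 2) = 9
C (Chance): 4/9·5 + 2/9·4 + 1/3·9 = 6.11
Root (Player 2): min(9, 6.11) = 6.11

6.11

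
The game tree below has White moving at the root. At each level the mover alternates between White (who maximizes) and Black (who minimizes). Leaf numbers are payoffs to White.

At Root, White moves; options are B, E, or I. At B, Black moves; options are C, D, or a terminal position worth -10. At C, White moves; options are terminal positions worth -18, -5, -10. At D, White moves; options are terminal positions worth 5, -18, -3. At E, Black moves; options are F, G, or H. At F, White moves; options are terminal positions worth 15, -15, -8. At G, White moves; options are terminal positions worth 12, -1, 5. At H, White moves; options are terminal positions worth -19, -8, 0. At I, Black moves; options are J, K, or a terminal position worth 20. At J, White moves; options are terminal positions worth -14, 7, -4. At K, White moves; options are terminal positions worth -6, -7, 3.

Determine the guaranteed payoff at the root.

3

C (White): max(-18, -5, -10) = -5
D (White): max(5, -18, -3) = 5
B (Black): min(-5, 5, -10) = -10
F (White): max(15, -15, -8) = 15
G (White): max(12, -1, 5) = 12
H (White): max(-19, -8, 0) = 0
E (Black): min(15, 12, 0) = 0
J (White): max(-14, 7, -4) = 7
K (White): max(-6, -7, 3) = 3
I (Black): min(7, 3, 20) = 3
Root (White): max(-10, 0, 3) = 3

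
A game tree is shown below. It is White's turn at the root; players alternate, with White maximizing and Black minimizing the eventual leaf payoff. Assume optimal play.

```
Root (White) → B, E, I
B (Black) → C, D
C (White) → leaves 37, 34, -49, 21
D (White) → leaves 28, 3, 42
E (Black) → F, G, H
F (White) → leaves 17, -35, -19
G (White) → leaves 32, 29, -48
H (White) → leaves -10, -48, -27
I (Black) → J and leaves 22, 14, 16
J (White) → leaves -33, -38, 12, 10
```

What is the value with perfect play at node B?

37

C: max(37, 34, -49, 21) = 37
D: max(28, 3, 42) = 42
B: min(37, 42) = 37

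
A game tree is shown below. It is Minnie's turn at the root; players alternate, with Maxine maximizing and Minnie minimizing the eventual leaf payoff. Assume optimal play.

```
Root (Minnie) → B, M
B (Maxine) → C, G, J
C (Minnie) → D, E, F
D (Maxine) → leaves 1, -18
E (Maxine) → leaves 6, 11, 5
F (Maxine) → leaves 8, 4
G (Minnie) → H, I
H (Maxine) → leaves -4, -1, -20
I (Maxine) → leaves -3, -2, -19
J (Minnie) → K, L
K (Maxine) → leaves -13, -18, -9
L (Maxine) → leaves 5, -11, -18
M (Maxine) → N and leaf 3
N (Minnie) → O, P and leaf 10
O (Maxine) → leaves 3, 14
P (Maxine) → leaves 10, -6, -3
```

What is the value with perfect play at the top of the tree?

1

D (Maxine): max(1, -18) = 1
E (Maxine): max(6, 11, 5) = 11
F (Maxine): max(8, 4) = 8
C (Minnie): min(1, 11, 8) = 1
H (Maxine): max(-4, -1, -20) = -1
I (Maxine): max(-3, -2, -19) = -2
G (Minnie): min(-1, -2) = -2
K (Maxine): max(-13, -18, -9) = -9
L (Maxine): max(5, -11, -18) = 5
J (Minnie): min(-9, 5) = -9
B (Maxine): max(1, -2, -9) = 1
O (Maxine): max(3, 14) = 14
P (Maxine): max(10, -6, -3) = 10
N (Minnie): min(14, 10, 10) = 10
M (Maxine): max(10, 3) = 10
Root (Minnie): min(1, 10) = 1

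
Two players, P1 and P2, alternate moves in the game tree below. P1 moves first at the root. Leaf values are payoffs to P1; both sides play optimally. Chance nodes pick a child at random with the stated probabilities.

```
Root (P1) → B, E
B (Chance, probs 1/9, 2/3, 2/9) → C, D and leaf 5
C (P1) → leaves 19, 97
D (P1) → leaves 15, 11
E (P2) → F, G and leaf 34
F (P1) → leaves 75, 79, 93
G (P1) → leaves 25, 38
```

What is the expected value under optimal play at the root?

34

C (P1): max(19, 97) = 97
D (P1): max(15, 11) = 15
B (Chance): 1/9·97 + 2/3·15 + 2/9·5 = 21.89
F (P1): max(75, 79, 93) = 93
G (P1): max(25, 38) = 38
E (P2): min(93, 38, 34) = 34
Root (P1): max(21.89, 34) = 34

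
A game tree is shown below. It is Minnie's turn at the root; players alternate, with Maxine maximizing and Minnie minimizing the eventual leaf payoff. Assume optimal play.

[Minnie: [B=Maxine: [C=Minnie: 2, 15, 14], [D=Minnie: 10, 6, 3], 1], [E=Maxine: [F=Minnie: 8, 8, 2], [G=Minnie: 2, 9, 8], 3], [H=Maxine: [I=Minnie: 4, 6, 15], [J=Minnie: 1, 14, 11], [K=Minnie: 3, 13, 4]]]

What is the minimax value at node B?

C: min(2, 15, 14) = 2
D: min(10, 6, 3) = 3
B: max(2, 3, 1) = 3

3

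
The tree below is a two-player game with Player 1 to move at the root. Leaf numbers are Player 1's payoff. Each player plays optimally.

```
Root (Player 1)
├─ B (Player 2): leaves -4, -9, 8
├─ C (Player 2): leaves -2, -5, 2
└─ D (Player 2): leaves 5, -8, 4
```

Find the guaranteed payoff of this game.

-5

B (Player 2): min(-4, -9, 8) = -9
C (Player 2): min(-2, -5, 2) = -5
D (Player 2): min(5, -8, 4) = -8
Root (Player 1): max(-9, -5, -8) = -5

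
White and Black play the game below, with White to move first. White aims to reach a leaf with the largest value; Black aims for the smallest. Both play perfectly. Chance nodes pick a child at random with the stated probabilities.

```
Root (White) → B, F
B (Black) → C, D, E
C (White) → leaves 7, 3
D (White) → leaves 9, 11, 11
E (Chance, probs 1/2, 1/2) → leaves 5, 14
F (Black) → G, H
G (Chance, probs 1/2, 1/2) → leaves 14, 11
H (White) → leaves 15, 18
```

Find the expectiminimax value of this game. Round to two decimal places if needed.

12.5

C (White): max(7, 3) = 7
D (White): max(9, 11, 11) = 11
E (Chance): 1/2·5 + 1/2·14 = 9.5
B (Black): min(7, 11, 9.5) = 7
G (Chance): 1/2·14 + 1/2·11 = 12.5
H (White): max(15, 18) = 18
F (Black): min(12.5, 18) = 12.5
Root (White): max(7, 12.5) = 12.5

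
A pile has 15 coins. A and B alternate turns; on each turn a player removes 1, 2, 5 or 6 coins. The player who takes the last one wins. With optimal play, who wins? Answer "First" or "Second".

i:   0  1  2  3  4  5  6  7  8  9 10 11 12 13 14 15
     L  W  W  L  W  W  W  L  W  W  L  W  W  W  L  W
Position 15 is W, so the first player wins.

First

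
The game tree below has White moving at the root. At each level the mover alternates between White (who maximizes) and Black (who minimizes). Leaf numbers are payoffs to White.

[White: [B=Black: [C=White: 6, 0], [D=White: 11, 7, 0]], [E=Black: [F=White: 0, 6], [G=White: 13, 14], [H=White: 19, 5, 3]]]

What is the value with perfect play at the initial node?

6

C (White): max(6, 0) = 6
D (White): max(11, 7, 0) = 11
B (Black): min(6, 11) = 6
F (White): max(0, 6) = 6
G (White): max(13, 14) = 14
H (White): max(19, 5, 3) = 19
E (Black): min(6, 14, 19) = 6
Root (White): max(6, 6) = 6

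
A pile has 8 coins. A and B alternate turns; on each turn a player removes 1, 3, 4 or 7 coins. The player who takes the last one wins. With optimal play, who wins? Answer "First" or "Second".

Second

Positions where the player to move wins (W) vs loses (L):
i:   0  1  2  3  4  5  6  7  8
     L  W  L  W  W  W  W  W  L
Position 8 is L, so the second player wins.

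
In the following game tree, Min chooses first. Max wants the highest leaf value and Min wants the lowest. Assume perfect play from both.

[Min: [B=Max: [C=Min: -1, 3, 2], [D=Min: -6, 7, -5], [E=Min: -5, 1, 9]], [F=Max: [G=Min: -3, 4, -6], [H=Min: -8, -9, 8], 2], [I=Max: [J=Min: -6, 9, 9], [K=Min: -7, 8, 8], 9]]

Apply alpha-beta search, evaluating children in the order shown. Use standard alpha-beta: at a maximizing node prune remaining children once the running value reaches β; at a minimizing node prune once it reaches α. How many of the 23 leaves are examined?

15

C [α=-∞,β=+∞]: v=-1
D [α=-1,β=+∞]: v=-6 after child 1 ≤ α → α-cutoff, skip 2
E [α=-1,β=+∞]: v=-5 after child 1 ≤ α → α-cutoff, skip 2
B [α=-∞,β=+∞]: v=-1
G [α=-∞,β=-1]: v=-6
H [α=-6,β=-1]: v=-8 after child 1 ≤ α → α-cutoff, skip 2
F [α=-∞,β=-1]: v=2
J [α=-∞,β=-1]: v=-6
K [α=-6,β=-1]: v=-7 after child 1 ≤ α → α-cutoff, skip 2
I [α=-∞,β=-1]: v=9
Root [α=-∞,β=+∞]: v=-1
Leaves evaluated: 15 of 23.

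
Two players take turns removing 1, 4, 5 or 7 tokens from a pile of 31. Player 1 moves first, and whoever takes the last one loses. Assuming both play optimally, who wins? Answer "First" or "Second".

First

i:   0  1  2  3  4  5  6  7  8  9 10 11 12 13 14 15 16 17 18 19 20 21 22 23 24 25 26 27 28 29 30 31
     W  L  W  L  W  W  W  W  W  L  W  L  W  W  W  W  W  L  W  L  W  W  W  W  W  L  W  L  W  W  W  W
Position 31 is W, so the first player wins.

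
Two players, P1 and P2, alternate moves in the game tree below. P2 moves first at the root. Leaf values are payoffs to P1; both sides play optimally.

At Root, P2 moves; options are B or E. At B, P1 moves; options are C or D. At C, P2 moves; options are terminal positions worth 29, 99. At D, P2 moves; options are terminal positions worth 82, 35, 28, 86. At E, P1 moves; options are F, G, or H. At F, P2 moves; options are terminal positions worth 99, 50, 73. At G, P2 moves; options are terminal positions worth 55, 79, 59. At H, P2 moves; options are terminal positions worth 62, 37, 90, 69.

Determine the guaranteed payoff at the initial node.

29

C (P2): min(29, 99) = 29
D (P2): min(82, 35, 28, 86) = 28
B (P1): max(29, 28) = 29
F (P2): min(99, 50, 73) = 50
G (P2): min(55, 79, 59) = 55
H (P2): min(62, 37, 90, 69) = 37
E (P1): max(50, 55, 37) = 55
Root (P2): min(29, 55) = 29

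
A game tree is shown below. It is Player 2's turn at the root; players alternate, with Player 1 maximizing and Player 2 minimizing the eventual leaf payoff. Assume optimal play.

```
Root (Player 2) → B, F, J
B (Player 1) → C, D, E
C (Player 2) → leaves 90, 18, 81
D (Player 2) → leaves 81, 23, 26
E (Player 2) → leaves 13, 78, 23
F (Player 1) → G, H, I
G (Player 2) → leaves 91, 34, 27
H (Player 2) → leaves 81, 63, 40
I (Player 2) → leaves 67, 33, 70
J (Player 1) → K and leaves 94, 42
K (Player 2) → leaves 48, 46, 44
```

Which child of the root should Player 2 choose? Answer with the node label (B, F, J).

B

C (Player 2): min(90, 18, 81) = 18
D (Player 2): min(81, 23, 26) = 23
E (Player 2): min(13, 78, 23) = 13
B (Player 1): max(18, 23, 13) = 23
G (Player 2): min(91, 34, 27) = 27
H (Player 2): min(81, 63, 40) = 40
I (Player 2): min(67, 33, 70) = 33
F (Player 1): max(27, 40, 33) = 40
K (Player 2): min(48, 46, 44) = 44
J (Player 1): max(44, 94, 42) = 94
Root (Player 2): min(23, 40, 94) = 23
Player 2 picks the child with the lowest value: B (value 23).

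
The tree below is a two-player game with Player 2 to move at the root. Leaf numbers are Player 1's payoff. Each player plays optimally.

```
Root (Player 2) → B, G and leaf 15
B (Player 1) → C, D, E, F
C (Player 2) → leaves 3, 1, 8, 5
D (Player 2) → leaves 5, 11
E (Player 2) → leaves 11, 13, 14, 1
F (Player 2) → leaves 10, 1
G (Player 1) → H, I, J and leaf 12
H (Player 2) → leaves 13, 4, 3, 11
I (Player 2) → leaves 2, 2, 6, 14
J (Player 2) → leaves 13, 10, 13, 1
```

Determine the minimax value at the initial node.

5

C (Player 2): min(3, 1, 8, 5) = 1
D (Player 2): min(5, 11) = 5
E (Player 2): min(11, 13, 14, 1) = 1
F (Player 2): min(10, 1) = 1
B (Player 1): max(1, 5, 1, 1) = 5
H (Player 2): min(13, 4, 3, 11) = 3
I (Player 2): min(2, 2, 6, 14) = 2
J (Player 2): min(13, 10, 13, 1) = 1
G (Player 1): max(3, 2, 1, 12) = 12
Root (Player 2): min(5, 12, 15) = 5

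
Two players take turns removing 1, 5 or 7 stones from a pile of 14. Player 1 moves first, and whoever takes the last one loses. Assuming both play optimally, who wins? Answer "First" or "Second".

Compute winning (W) and losing (L) positions by backward induction:
i:   0  1  2  3  4  5  6  7  8  9 10 11 12 13 14
     W  L  W  L  W  L  W  L  W  L  W  L  W  L  W
Position 14 is W, so the first player wins.

First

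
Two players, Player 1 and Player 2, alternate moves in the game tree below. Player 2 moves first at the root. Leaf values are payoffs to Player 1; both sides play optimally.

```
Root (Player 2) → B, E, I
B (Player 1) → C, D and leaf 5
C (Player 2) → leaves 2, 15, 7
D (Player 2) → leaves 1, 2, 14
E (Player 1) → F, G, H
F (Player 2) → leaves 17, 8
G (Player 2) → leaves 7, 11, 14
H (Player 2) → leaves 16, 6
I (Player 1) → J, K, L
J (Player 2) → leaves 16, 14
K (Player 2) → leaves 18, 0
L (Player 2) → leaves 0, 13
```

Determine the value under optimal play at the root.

5

C (Player 2): min(2, 15, 7) = 2
D (Player 2): min(1, 2, 14) = 1
B (Player 1): max(2, 1, 5) = 5
F (Player 2): min(17, 8) = 8
G (Player 2): min(7, 11, 14) = 7
H (Player 2): min(16, 6) = 6
E (Player 1): max(8, 7, 6) = 8
J (Player 2): min(16, 14) = 14
K (Player 2): min(18, 0) = 0
L (Player 2): min(0, 13) = 0
I (Player 1): max(14, 0, 0) = 14
Root (Player 2): min(5, 8, 14) = 5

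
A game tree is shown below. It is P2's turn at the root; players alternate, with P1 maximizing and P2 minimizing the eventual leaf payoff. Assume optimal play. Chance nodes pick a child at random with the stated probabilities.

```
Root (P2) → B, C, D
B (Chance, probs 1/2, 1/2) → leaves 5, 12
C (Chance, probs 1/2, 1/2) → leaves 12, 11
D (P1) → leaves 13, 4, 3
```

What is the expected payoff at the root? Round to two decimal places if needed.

8.5

B (Chance): 1/2·5 + 1/2·12 = 8.5
C (Chance): 1/2·12 + 1/2·11 = 11.5
D (P1): max(13, 4, 3) = 13
Root (P2): min(8.5, 11.5, 13) = 8.5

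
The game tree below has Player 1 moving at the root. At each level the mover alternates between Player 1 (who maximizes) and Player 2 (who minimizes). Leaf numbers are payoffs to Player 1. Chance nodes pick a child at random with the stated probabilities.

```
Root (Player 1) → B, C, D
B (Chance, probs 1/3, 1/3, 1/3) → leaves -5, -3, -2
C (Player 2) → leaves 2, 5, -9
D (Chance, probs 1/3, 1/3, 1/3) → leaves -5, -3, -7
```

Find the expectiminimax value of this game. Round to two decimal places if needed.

-3.33

B (Chance): 1/3·-5 + 1/3·-3 + 1/3·-2 = -3.33
C (Player 2): min(2, 5, -9) = -9
D (Chance): 1/3·-5 + 1/3·-3 + 1/3·-7 = -5
Root (Player 1): max(-3.33, -9, -5) = -3.33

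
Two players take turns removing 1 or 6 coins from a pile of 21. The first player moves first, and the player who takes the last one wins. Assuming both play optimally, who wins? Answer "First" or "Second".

Positions where the player to move wins (W) vs loses (L):
i:   0  1  2  3  4  5  6  7  8  9 10 11 12 13 14 15 16 17 18 19 20 21
     L  W  L  W  L  W  W  L  W  L  W  L  W  W  L  W  L  W  L  W  W  L
Position 21 is L, so the second player wins.

Second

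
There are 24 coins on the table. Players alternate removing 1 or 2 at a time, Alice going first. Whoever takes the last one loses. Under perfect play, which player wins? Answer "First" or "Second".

First

Positions where the player to move wins (W) vs loses (L):
i:   0  1  2  3  4  5  6  7  8  9 10 11 12 13 14 15 16 17 18 19 20 21 22 23 24
     W  L  W  W  L  W  W  L  W  W  L  W  W  L  W  W  L  W  W  L  W  W  L  W  W
Position 24 is W, so the first player wins.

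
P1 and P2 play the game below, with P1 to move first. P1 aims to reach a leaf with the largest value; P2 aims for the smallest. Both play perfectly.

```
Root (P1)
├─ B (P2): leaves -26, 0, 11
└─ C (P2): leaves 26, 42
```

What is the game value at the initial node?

B (P2): min(-26, 0, 11) = -26
C (P2): min(26, 42) = 26
Root (P1): max(-26, 26) = 26

26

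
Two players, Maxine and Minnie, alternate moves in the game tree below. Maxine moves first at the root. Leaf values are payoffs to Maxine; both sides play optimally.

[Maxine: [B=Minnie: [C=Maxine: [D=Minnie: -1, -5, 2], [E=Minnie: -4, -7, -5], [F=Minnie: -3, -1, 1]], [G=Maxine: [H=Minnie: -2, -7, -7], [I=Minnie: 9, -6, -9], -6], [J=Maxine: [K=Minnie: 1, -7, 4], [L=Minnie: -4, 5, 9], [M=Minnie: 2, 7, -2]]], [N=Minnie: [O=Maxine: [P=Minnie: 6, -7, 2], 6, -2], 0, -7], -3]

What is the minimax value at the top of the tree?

-3

D (Minnie): min(-1, -5, 2) = -5
E (Minnie): min(-4, -7, -5) = -7
F (Minnie): min(-3, -1, 1) = -3
C (Maxine): max(-5, -7, -3) = -3
H (Minnie): min(-2, -7, -7) = -7
I (Minnie): min(9, -6, -9) = -9
G (Maxine): max(-7, -9, -6) = -6
K (Minnie): min(1, -7, 4) = -7
L (Minnie): min(-4, 5, 9) = -4
M (Minnie): min(2, 7, -2) = -2
J (Maxine): max(-7, -4, -2) = -2
B (Minnie): min(-3, -6, -2) = -6
P (Minnie): min(6, -7, 2) = -7
O (Maxine): max(-7, 6, -2) = 6
N (Minnie): min(6, 0, -7) = -7
Root (Maxine): max(-6, -7, -3) = -3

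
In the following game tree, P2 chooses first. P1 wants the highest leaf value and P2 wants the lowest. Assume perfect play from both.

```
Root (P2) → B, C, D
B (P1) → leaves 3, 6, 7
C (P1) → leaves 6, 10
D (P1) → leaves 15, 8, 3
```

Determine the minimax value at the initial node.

B (P1): max(3, 6, 7) = 7
C (P1): max(6, 10) = 10
D (P1): max(15, 8, 3) = 15
Root (P2): min(7, 10, 15) = 7

7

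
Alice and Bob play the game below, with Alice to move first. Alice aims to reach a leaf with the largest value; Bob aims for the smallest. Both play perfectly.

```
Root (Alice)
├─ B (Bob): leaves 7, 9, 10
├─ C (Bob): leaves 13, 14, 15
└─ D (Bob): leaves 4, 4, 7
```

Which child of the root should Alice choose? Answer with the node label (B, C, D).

C

B (Bob): min(7, 9, 10) = 7
C (Bob): min(13, 14, 15) = 13
D (Bob): min(4, 4, 7) = 4
Root (Alice): max(7, 13, 4) = 13
Alice picks the child with the highest value: C (value 13).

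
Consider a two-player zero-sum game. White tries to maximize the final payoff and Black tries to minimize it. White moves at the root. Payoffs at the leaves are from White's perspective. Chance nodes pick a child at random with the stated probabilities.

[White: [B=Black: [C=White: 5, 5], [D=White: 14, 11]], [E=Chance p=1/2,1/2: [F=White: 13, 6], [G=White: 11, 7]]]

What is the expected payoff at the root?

12

C (White): max(5, 5) = 5
D (White): max(14, 11) = 14
B (Black): min(5, 14) = 5
F (White): max(13, 6) = 13
G (White): max(11, 7) = 11
E (Chance): 1/2·13 + 1/2·11 = 12
Root (White): max(5, 12) = 12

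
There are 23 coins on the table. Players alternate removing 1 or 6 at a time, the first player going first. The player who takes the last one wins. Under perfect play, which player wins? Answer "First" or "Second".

W/L table (W = player to move can force a win):
i:   0  1  2  3  4  5  6  7  8  9 10 11 12 13 14 15 16 17 18 19 20 21 22 23
     L  W  L  W  L  W  W  L  W  L  W  L  W  W  L  W  L  W  L  W  W  L  W  L
Position 23 is L, so the second player wins.

Second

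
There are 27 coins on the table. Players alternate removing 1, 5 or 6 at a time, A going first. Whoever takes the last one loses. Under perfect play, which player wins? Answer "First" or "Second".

Second

Positions where the player to move wins (W) vs loses (L):
i:   0  1  2  3  4  5  6  7  8  9 10 11 12 13 14 15 16 17 18 19 20 21 22 23 24 25 26 27
     W  L  W  L  W  L  W  W  W  W  W  W  L  W  L  W  L  W  W  W  W  W  W  L  W  L  W  L
Position 27 is L, so the second player wins.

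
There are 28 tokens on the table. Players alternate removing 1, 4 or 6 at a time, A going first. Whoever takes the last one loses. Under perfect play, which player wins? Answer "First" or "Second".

Mark each pile size as W (mover wins) or L (mover loses):
i:   0  1  2  3  4  5  6  7  8  9 10 11 12 13 14 15 16 17 18 19 20 21 22 23 24 25 26 27 28
     W  L  W  L  W  W  L  W  L  W  W  L  W  L  W  W  L  W  L  W  W  L  W  L  W  W  L  W  L
Position 28 is L, so the second player wins.

Second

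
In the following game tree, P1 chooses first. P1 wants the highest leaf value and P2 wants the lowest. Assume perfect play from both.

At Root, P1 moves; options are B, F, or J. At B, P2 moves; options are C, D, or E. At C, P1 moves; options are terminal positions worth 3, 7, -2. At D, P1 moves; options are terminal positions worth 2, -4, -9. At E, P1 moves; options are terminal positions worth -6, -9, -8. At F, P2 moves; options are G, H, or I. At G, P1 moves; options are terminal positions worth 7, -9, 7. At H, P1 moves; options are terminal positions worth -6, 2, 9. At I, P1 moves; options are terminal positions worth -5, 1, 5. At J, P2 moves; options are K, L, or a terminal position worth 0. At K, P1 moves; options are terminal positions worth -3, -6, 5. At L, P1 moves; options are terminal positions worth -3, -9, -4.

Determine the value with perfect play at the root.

5

C (P1): max(3, 7, -2) = 7
D (P1): max(2, -4, -9) = 2
E (P1): max(-6, -9, -8) = -6
B (P2): min(7, 2, -6) = -6
G (P1): max(7, -9, 7) = 7
H (P1): max(-6, 2, 9) = 9
I (P1): max(-5, 1, 5) = 5
F (P2): min(7, 9, 5) = 5
K (P1): max(-3, -6, 5) = 5
L (P1): max(-3, -9, -4) = -3
J (P2): min(5, -3, 0) = -3
Root (P1): max(-6, 5, -3) = 5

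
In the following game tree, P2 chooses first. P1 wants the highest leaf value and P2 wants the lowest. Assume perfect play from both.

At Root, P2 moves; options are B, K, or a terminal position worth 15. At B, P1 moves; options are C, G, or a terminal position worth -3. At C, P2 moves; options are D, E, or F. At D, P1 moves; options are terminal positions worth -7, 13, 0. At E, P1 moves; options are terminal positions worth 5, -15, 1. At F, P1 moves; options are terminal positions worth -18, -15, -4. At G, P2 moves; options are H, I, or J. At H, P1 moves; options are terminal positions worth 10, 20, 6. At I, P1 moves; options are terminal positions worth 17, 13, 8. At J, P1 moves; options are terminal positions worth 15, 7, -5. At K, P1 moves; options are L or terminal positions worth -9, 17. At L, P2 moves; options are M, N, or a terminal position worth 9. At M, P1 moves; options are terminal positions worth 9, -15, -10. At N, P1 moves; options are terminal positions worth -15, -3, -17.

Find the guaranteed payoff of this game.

15

D (P1): max(-7, 13, 0) = 13
E (P1): max(5, -15, 1) = 5
F (P1): max(-18, -15, -4) = -4
C (P2): min(13, 5, -4) = -4
H (P1): max(10, 20, 6) = 20
I (P1): max(17, 13, 8) = 17
J (P1): max(15, 7, -5) = 15
G (P2): min(20, 17, 15) = 15
B (P1): max(-4, 15, -3) = 15
M (P1): max(9, -15, -10) = 9
N (P1): max(-15, -3, -17) = -3
L (P2): min(9, -3, 9) = -3
K (P1): max(-3, -9, 17) = 17
Root (P2): min(15, 17, 15) = 15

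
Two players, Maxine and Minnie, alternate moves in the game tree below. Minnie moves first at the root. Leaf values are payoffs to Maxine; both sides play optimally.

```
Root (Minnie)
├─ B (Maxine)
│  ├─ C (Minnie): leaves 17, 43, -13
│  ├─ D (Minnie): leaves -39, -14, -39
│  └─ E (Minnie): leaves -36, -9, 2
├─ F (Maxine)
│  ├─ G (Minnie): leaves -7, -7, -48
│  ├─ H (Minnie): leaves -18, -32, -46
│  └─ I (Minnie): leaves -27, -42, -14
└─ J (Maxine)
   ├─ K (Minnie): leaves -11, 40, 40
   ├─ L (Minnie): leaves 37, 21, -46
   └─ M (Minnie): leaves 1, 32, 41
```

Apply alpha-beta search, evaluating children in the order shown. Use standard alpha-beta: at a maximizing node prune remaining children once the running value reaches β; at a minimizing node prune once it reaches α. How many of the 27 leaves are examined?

C [α=-∞,β=+∞]: v=-13
D [α=-13,β=+∞]: v=-39 after child 1 ≤ α → α-cutoff, skip 2
E [α=-13,β=+∞]: v=-36 after child 1 ≤ α → α-cutoff, skip 2
B [α=-∞,β=+∞]: v=-13
G [α=-∞,β=-13]: v=-48
H [α=-48,β=-13]: v=-46
I [α=-46,β=-13]: v=-42
F [α=-∞,β=-13]: v=-42
K [α=-∞,β=-42]: v=-11
J [α=-∞,β=-42]: v=-11 after child 1 ≥ β → β-cutoff, skip 2
Root [α=-∞,β=+∞]: v=-42
Leaves evaluated: 17 of 27.

17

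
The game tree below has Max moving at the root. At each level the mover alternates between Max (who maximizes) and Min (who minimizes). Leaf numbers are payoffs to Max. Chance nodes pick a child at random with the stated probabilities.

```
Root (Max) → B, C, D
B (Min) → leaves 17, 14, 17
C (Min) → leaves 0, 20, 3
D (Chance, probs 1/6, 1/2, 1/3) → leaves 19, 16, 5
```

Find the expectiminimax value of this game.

14

B (Min): min(17, 14, 17) = 14
C (Min): min(0, 20, 3) = 0
D (Chance): 1/6·19 + 1/2·16 + 1/3·5 = 12.83
Root (Max): max(14, 0, 12.83) = 14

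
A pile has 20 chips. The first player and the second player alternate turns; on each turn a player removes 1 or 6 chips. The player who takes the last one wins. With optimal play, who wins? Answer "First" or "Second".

i:   0  1  2  3  4  5  6  7  8  9 10 11 12 13 14 15 16 17 18 19 20
     L  W  L  W  L  W  W  L  W  L  W  L  W  W  L  W  L  W  L  W  W
Position 20 is W, so the first player wins.

First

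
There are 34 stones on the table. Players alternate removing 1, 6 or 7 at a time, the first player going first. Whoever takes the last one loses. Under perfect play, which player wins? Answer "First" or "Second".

Mark each pile size as W (mover wins) or L (mover loses):
i:   0  1  2  3  4  5  6  7  8  9 10 11 12 13 14 15 16 17 18 19 20 21 22 23 24 25 26 27 28 29 30 31 32 33 34
     W  L  W  L  W  L  W  W  W  W  W  W  W  L  W  L  W  L  W  W  W  W  W  W  W  L  W  L  W  L  W  W  W  W  W
Position 34 is W, so the first player wins.

First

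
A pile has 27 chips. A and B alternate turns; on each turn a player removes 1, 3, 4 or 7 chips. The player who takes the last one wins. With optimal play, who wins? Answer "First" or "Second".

First

Mark each pile size as W (mover wins) or L (mover loses):
i:   0  1  2  3  4  5  6  7  8  9 10 11 12 13 14 15 16 17 18 19 20 21 22 23 24 25 26 27
     L  W  L  W  W  W  W  W  L  W  L  W  W  W  W  W  L  W  L  W  W  W  W  W  L  W  L  W
Position 27 is W, so the first player wins.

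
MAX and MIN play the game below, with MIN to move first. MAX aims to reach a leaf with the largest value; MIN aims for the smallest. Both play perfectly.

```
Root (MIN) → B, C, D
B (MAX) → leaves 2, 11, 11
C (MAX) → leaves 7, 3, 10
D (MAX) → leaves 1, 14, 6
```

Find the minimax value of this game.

B (MAX): max(2, 11, 11) = 11
C (MAX): max(7, 3, 10) = 10
D (MAX): max(1, 14, 6) = 14
Root (MIN): min(11, 10, 14) = 10

10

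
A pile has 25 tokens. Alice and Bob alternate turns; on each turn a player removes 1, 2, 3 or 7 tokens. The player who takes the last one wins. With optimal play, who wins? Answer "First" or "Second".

Positions where the player to move wins (W) vs loses (L):
i:   0  1  2  3  4  5  6  7  8  9 10 11 12 13 14 15 16 17 18 19 20 21 22 23 24 25
     L  W  W  W  L  W  W  W  L  W  W  W  L  W  W  W  L  W  W  W  L  W  W  W  L  W
Position 25 is W, so the first player wins.

First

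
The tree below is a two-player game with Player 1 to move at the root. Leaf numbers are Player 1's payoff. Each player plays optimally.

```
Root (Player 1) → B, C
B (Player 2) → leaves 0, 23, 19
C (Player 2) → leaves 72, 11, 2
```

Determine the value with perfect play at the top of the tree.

B (Player 2): min(0, 23, 19) = 0
C (Player 2): min(72, 11, 2) = 2
Root (Player 1): max(0, 2) = 2

2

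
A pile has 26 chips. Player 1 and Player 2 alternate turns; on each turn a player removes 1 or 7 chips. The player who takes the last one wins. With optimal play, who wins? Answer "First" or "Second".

Second

W/L table (W = player to move can force a win):
i:   0  1  2  3  4  5  6  7  8  9 10 11 12 13 14 15 16 17 18 19 20 21 22 23 24 25 26
     L  W  L  W  L  W  L  W  L  W  L  W  L  W  L  W  L  W  L  W  L  W  L  W  L  W  L
Position 26 is L, so the second player wins.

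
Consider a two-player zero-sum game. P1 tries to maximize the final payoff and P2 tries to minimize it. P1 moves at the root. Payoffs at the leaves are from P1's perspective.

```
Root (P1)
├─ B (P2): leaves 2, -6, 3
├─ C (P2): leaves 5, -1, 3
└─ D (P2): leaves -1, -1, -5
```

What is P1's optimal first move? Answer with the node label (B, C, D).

B (P2): min(2, -6, 3) = -6
C (P2): min(5, -1, 3) = -1
D (P2): min(-1, -1, -5) = -5
Root (P1): max(-6, -1, -5) = -1
P1 picks the child with the highest value: C (value -1).

C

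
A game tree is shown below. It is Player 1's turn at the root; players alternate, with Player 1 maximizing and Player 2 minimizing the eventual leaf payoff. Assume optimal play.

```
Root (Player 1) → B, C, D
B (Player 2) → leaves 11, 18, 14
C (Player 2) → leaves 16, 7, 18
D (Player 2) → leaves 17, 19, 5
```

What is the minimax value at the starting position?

B (Player 2): min(11, 18, 14) = 11
C (Player 2): min(16, 7, 18) = 7
D (Player 2): min(17, 19, 5) = 5
Root (Player 1): max(11, 7, 5) = 11

11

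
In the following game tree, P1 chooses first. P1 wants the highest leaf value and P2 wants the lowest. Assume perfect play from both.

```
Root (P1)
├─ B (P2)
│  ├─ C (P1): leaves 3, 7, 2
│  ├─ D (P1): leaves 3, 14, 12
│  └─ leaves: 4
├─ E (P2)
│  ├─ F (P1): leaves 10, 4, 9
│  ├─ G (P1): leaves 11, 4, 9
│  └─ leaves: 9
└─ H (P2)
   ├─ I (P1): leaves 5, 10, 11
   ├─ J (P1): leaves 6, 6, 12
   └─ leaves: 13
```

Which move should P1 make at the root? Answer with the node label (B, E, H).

C (P1): max(3, 7, 2) = 7
D (P1): max(3, 14, 12) = 14
B (P2): min(7, 14, 4) = 4
F (P1): max(10, 4, 9) = 10
G (P1): max(11, 4, 9) = 11
E (P2): min(10, 11, 9) = 9
I (P1): max(5, 10, 11) = 11
J (P1): max(6, 6, 12) = 12
H (P2): min(11, 12, 13) = 11
Root (P1): max(4, 9, 11) = 11
P1 picks the child with the highest value: H (value 11).

H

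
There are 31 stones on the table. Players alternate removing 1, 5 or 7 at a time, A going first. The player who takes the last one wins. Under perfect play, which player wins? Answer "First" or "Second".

First

Compute winning (W) and losing (L) positions by backward induction:
i:   0  1  2  3  4  5  6  7  8  9 10 11 12 13 14 15 16 17 18 19 20 21 22 23 24 25 26 27 28 29 30 31
     L  W  L  W  L  W  L  W  L  W  L  W  L  W  L  W  L  W  L  W  L  W  L  W  L  W  L  W  L  W  L  W
Position 31 is W, so the first player wins.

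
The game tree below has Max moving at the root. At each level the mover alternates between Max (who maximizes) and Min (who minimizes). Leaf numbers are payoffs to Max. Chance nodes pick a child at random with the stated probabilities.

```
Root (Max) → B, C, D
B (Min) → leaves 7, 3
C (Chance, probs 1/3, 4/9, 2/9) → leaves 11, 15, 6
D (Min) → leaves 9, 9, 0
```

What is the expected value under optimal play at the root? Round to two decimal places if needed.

B (Min): min(7, 3) = 3
C (Chance): 1/3·11 + 4/9·15 + 2/9·6 = 11.67
D (Min): min(9, 9, 0) = 0
Root (Max): max(3, 11.67, 0) = 11.67

11.67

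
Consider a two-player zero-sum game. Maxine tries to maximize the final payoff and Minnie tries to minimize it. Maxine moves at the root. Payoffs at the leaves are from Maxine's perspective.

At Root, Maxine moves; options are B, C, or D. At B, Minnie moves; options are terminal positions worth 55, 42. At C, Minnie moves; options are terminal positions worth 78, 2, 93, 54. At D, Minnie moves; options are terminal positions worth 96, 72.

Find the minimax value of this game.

B (Minnie): min(55, 42) = 42
C (Minnie): min(78, 2, 93, 54) = 2
D (Minnie): min(96, 72) = 72
Root (Maxine): max(42, 2, 72) = 72

72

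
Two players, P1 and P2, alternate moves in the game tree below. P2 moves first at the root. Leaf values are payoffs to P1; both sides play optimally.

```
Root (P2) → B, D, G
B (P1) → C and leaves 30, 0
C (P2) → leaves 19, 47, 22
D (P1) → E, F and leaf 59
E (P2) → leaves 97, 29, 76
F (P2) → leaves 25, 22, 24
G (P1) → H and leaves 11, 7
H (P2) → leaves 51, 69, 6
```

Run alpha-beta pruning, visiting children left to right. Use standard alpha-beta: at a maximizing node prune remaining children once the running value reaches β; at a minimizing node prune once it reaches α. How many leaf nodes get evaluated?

15

C [α=-∞,β=+∞]: v=19
B [α=-∞,β=+∞]: v=30
E [α=-∞,β=30]: v=29
F [α=29,β=30]: v=25 after child 1 ≤ α → α-cutoff, skip 2
D [α=-∞,β=30]: v=59
H [α=-∞,β=30]: v=6
G [α=-∞,β=30]: v=11
Root [α=-∞,β=+∞]: v=11
Leaves evaluated: 15 of 17.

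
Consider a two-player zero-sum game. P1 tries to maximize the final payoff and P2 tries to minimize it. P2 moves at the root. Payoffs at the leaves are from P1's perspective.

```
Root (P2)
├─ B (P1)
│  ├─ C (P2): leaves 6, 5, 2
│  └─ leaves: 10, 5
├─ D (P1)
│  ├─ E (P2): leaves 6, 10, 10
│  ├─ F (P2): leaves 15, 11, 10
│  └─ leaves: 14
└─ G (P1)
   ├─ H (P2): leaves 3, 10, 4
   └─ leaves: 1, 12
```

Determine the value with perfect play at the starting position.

10

C (P2): min(6, 5, 2) = 2
B (P1): max(2, 10, 5) = 10
E (P2): min(6, 10, 10) = 6
F (P2): min(15, 11, 10) = 10
D (P1): max(6, 10, 14) = 14
H (P2): min(3, 10, 4) = 3
G (P1): max(3, 1, 12) = 12
Root (P2): min(10, 14, 12) = 10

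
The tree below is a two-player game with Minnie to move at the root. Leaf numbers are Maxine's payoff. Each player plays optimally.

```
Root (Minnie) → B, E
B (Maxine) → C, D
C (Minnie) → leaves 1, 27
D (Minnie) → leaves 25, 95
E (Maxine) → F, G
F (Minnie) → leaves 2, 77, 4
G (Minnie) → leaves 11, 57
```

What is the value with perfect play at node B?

C: min(1, 27) = 1
D: min(25, 95) = 25
B: max(1, 25) = 25

25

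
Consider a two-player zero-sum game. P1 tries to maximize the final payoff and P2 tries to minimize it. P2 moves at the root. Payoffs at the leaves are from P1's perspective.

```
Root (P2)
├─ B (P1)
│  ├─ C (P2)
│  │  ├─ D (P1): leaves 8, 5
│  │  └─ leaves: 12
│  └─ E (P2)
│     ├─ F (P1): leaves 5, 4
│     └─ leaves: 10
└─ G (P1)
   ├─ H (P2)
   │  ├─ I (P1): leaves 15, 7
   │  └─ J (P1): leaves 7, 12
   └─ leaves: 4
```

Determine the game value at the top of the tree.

D (P1): max(8, 5) = 8
C (P2): min(8, 12) = 8
F (P1): max(5, 4) = 5
E (P2): min(5, 10) = 5
B (P1): max(8, 5) = 8
I (P1): max(15, 7) = 15
J (P1): max(7, 12) = 12
H (P2): min(15, 12) = 12
G (P1): max(12, 4) = 12
Root (P2): min(8, 12) = 8

8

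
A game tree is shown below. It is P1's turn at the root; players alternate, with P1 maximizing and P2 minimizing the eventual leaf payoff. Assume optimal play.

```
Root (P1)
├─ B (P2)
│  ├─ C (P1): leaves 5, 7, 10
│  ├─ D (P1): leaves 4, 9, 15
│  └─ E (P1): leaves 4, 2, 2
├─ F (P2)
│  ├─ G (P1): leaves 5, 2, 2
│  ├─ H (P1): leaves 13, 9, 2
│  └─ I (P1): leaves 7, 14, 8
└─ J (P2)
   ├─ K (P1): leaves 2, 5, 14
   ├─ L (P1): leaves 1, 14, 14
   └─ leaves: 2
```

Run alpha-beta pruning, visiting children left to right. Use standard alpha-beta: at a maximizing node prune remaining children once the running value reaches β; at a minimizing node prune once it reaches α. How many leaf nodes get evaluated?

20

C [α=-∞,β=+∞]: v=10
D [α=-∞,β=10]: v=15
E [α=-∞,β=10]: v=4
B [α=-∞,β=+∞]: v=4
G [α=4,β=+∞]: v=5
H [α=4,β=5]: v=13 after child 1 ≥ β → β-cutoff, skip 2
I [α=4,β=5]: v=7 after child 1 ≥ β → β-cutoff, skip 2
F [α=4,β=+∞]: v=5
K [α=5,β=+∞]: v=14
L [α=5,β=14]: v=14 after child 2 ≥ β → β-cutoff, skip 1
J [α=5,β=+∞]: v=2
Root [α=-∞,β=+∞]: v=5
Leaves evaluated: 20 of 25.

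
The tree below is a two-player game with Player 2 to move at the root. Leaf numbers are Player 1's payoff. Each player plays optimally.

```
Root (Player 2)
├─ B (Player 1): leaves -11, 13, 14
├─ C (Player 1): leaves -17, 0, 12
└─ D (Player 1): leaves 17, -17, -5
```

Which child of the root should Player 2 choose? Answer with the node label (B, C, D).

C

B (Player 1): max(-11, 13, 14) = 14
C (Player 1): max(-17, 0, 12) = 12
D (Player 1): max(17, -17, -5) = 17
Root (Player 2): min(14, 12, 17) = 12
Player 2 picks the child with the lowest value: C (value 12).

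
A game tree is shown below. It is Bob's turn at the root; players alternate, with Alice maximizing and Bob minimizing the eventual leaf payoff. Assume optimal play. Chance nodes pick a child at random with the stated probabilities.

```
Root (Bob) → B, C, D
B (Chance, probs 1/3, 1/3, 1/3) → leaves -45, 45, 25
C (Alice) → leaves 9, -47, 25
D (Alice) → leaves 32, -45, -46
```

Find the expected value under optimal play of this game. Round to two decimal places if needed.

B (Chance): 1/3·-45 + 1/3·45 + 1/3·25 = 8.33
C (Alice): max(9, -47, 25) = 25
D (Alice): max(32, -45, -46) = 32
Root (Bob): min(8.33, 25, 32) = 8.33

8.33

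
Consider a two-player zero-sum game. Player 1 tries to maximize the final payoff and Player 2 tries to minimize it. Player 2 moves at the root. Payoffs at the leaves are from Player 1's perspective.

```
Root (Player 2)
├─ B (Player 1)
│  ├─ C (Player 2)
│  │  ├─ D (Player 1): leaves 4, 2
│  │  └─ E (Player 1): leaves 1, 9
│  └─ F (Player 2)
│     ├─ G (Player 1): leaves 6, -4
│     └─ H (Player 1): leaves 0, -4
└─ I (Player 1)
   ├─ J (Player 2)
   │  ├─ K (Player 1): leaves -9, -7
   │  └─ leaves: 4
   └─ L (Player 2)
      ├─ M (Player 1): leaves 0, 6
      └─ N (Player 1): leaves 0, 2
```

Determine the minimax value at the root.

2

D (Player 1): max(4, 2) = 4
E (Player 1): max(1, 9) = 9
C (Player 2): min(4, 9) = 4
G (Player 1): max(6, -4) = 6
H (Player 1): max(0, -4) = 0
F (Player 2): min(6, 0) = 0
B (Player 1): max(4, 0) = 4
K (Player 1): max(-9, -7) = -7
J (Player 2): min(-7, 4) = -7
M (Player 1): max(0, 6) = 6
N (Player 1): max(0, 2) = 2
L (Player 2): min(6, 2) = 2
I (Player 1): max(-7, 2) = 2
Root (Player 2): min(4, 2) = 2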